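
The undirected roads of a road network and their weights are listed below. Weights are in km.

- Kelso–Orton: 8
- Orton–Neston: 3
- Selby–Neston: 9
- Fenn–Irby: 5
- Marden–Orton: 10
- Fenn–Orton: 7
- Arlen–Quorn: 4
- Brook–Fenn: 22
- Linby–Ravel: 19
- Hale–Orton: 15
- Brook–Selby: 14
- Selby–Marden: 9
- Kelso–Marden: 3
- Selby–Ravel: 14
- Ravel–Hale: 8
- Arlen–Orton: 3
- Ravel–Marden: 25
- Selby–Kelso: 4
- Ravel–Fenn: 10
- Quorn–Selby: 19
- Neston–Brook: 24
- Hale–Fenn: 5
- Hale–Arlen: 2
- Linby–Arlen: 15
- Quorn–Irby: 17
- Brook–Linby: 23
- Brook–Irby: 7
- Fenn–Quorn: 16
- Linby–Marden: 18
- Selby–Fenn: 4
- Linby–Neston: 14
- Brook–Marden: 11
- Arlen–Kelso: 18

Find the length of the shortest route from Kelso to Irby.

Enumerating some paths:
Kelso → Selby → Fenn → Irby: 4+4+5 = 13
Kelso → Orton → Fenn → Irby: 8+7+5 = 20
Kelso → Marden → Brook → Irby: 3+11+7 = 21
The minimum is 13 km via Kelso → Selby → Fenn → Irby.

13 km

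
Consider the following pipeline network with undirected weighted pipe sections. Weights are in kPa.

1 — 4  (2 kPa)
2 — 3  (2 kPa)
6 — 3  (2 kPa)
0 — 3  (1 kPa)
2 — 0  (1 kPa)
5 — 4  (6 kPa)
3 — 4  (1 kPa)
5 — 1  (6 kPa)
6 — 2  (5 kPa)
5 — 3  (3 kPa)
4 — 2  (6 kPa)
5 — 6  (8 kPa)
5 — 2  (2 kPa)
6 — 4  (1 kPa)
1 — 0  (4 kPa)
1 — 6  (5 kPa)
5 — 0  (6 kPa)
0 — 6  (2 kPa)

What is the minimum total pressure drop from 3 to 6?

2 kPa

Running Dijkstra from 3:
3: 0
0: 1  (via 3)
4: 1  (via 3)
2: 2  (via 3)
6: 2  (via 3)
Shortest route: 3–6 = 2 kPa.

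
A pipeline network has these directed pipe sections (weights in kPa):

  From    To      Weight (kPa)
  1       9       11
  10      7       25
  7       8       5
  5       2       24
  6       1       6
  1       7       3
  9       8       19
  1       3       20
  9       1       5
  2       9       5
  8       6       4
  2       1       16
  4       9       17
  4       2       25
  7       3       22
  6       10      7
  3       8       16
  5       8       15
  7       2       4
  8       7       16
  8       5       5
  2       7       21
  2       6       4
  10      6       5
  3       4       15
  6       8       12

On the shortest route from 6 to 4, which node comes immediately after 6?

1

Candidate routes:
6 → 1 → 7 → 3 → 4: 6+3+22+15 = 46
6 → 8 → 7 → 3 → 4: 12+16+22+15 = 65
6 → 1 → 3 → 4: 6+20+15 = 41
Cheapest is 6 → 1 → 3 → 4 at 41 kPa.
So from 6 the first move is to 1.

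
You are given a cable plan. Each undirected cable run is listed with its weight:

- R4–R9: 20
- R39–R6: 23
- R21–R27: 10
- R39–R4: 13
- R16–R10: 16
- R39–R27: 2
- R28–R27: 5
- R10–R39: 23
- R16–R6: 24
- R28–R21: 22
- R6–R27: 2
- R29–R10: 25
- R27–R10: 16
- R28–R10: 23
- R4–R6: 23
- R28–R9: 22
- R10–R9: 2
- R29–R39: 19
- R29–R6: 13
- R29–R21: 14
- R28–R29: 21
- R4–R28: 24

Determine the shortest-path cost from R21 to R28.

15

Enumerating some paths:
R21–R28: 22 = 22
R21–R27–R28: 10+5 = 15
Cheapest is R21–R27–R28 at 15.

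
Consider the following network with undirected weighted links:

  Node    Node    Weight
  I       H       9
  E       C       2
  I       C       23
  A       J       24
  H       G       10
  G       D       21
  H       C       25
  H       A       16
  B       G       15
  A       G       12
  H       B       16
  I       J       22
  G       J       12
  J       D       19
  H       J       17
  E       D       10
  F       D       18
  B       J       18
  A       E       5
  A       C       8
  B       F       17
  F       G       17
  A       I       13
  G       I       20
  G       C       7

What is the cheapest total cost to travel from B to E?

24

Running Dijkstra from B:
B: 0
G: 15  (via B)
H: 16  (via B)
F: 17  (via B)
J: 18  (via B)
C: 22  (via G)
E: 24  (via C)
Shortest route: B → G → C → E = 24.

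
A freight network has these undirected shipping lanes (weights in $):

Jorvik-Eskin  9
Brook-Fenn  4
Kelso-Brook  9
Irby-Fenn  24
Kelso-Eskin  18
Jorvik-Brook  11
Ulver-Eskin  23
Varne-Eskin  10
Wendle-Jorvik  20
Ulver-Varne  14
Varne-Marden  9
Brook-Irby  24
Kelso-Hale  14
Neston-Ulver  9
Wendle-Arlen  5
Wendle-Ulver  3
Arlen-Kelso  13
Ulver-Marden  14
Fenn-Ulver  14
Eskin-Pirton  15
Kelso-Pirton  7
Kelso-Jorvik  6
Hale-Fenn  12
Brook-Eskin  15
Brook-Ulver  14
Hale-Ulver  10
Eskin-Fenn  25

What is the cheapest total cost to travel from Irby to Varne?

Candidate routes:
Irby → Brook → Eskin → Varne: 24+15+10 = 49
Irby → Fenn → Ulver → Varne: 24+14+14 = 52
Cheapest is Irby → Brook → Eskin → Varne at $49.

$49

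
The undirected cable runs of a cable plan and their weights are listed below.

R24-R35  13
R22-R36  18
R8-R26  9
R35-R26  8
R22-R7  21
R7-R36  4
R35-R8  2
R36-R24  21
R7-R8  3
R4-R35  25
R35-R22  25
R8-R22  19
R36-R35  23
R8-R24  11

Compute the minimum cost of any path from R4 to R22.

46

Settle nodes by increasing distance from R4:
R4: 0
R35: 25  (via R4)
R8: 27  (via R35)
R7: 30  (via R8)
R26: 33  (via R35)
R36: 34  (via R7)
R24: 38  (via R35)
R22: 46  (via R8)
Shortest route: R4–R35–R8–R22 = 46.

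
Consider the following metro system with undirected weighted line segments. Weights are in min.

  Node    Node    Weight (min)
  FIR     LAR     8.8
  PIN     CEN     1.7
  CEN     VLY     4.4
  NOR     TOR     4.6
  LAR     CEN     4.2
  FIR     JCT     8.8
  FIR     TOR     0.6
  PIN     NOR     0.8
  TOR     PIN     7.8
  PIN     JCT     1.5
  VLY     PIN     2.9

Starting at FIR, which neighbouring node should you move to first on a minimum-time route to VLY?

Candidate routes:
FIR - TOR - PIN - VLY: 0.6+7.8+2.9 = 11.3
FIR - TOR - NOR - PIN - CEN - VLY: 0.6+4.6+0.8+1.7+4.4 = 12.1
FIR - TOR - NOR - PIN - VLY: 0.6+4.6+0.8+2.9 = 8.9
The minimum is 8.9 min via FIR - TOR - NOR - PIN - VLY.
So from FIR the first move is to TOR.

TOR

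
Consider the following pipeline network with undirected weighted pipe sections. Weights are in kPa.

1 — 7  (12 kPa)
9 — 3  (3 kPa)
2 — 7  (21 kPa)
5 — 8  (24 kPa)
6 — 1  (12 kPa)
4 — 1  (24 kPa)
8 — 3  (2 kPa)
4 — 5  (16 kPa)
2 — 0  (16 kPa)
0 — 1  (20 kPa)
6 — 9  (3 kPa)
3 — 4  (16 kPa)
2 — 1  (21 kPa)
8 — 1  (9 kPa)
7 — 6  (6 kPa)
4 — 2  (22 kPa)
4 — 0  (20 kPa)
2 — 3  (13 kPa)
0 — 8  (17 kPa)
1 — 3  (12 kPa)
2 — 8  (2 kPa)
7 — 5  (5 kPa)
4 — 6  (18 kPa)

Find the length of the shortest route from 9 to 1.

Compare a few routes:
9–3–1: 3+12 = 15
9–3–8–1: 3+2+9 = 14
The minimum is 14 kPa via 9–3–8–1.

14 kPa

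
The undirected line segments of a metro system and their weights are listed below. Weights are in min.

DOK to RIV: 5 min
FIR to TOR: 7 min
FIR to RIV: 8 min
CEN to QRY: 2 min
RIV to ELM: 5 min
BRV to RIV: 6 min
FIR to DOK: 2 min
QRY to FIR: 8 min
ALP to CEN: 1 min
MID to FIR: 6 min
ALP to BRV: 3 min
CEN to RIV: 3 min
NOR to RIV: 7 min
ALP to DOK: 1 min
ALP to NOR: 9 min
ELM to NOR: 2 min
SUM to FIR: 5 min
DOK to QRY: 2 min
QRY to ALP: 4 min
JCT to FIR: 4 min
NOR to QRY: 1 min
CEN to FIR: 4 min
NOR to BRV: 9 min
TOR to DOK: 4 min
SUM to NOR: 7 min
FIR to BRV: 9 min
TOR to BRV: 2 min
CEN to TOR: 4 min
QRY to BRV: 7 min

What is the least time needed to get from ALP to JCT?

Running Dijkstra from ALP:
ALP: 0
DOK: 1  (via ALP)
CEN: 1  (via ALP)
FIR: 3  (via DOK)
BRV: 3  (via ALP)
QRY: 3  (via DOK)
NOR: 4  (via QRY)
RIV: 4  (via CEN)
TOR: 5  (via DOK)
ELM: 6  (via NOR)
JCT: 7  (via FIR)
Shortest route: ALP–DOK–FIR–JCT = 7 min.

7 min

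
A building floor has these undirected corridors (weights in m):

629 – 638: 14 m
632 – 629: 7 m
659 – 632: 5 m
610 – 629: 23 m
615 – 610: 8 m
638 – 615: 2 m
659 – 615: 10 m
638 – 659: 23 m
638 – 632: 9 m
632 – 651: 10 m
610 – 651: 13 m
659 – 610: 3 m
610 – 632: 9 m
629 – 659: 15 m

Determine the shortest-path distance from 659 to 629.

Candidate routes:
659–629: 15 = 15
659–632–629: 5+7 = 12
659–610–632–629: 3+9+7 = 19
Cheapest is 659–632–629 at 12 m.

12 m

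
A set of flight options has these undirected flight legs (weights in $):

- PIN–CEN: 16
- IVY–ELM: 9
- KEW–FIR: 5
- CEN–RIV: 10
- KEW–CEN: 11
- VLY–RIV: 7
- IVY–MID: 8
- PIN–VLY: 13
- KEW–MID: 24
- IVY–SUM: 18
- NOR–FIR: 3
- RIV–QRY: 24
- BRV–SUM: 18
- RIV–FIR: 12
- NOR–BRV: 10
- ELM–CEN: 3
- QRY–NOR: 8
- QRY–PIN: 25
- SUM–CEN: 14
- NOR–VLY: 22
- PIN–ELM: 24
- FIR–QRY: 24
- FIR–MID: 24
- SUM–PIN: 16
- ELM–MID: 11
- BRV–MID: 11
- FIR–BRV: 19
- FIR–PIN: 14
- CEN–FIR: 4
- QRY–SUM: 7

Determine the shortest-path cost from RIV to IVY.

Candidate routes:
RIV → FIR → CEN → ELM → IVY: 12+4+3+9 = 28
RIV → FIR → CEN → ELM → MID → IVY: 12+4+3+11+8 = 38
RIV → CEN → ELM → IVY: 10+3+9 = 22
RIV → CEN → ELM → MID → IVY: 10+3+11+8 = 32
The minimum is $22 via RIV → CEN → ELM → IVY.

$22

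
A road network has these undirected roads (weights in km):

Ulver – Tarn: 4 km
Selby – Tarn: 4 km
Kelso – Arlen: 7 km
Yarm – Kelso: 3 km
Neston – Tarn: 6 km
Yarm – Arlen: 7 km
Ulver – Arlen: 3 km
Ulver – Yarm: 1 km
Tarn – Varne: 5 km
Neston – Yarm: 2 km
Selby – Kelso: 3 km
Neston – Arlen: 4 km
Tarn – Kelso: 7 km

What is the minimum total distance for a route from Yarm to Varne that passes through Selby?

Shortest Yarm→Selby: Yarm → Kelso → Selby = 6
Shortest Selby→Varne: Selby → Tarn → Varne = 9
Total via Selby: 6 + 9 = 15 km.

15 km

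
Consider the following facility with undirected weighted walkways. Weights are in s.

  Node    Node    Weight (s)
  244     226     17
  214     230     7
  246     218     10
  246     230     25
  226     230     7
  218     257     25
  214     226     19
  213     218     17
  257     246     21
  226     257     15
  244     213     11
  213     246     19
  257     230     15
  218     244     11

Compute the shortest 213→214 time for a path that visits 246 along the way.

51 s

Shortest 213→246: 213 → 246 = 19
Best 246 to 214: 246 → 230 → 214 costing 32
Total via 246: 19 + 32 = 51 s.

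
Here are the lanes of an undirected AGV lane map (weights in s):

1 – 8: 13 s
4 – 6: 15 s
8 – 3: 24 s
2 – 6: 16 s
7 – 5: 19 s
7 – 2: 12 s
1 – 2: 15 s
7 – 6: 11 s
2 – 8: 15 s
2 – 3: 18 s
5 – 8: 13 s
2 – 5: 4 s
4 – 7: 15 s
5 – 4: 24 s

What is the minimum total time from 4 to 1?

Running Dijkstra from 4:
4: 0
6: 15  (via 4)
7: 15  (via 4)
5: 24  (via 4)
2: 27  (via 7)
8: 37  (via 5)
1: 42  (via 2)
Shortest route: 4 → 7 → 2 → 1 = 42 s.

42 s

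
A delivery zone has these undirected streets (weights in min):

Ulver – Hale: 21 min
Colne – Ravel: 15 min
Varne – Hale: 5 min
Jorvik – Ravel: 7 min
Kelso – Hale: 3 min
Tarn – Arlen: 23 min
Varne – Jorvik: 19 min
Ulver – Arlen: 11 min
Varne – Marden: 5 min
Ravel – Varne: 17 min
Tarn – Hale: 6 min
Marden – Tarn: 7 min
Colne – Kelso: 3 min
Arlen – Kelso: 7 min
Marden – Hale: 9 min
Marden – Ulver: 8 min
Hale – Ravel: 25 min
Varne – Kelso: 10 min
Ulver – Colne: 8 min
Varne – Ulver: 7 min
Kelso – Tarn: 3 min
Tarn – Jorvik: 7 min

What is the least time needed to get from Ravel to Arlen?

Running Dijkstra from Ravel:
Ravel: 0
Jorvik: 7  (via Ravel)
Tarn: 14  (via Jorvik)
Colne: 15  (via Ravel)
Kelso: 17  (via Tarn)
Varne: 17  (via Ravel)
Hale: 20  (via Tarn)
Marden: 21  (via Tarn)
Ulver: 23  (via Colne)
Arlen: 24  (via Kelso)
Shortest route: Ravel → Jorvik → Tarn → Kelso → Arlen = 24 min.

24 min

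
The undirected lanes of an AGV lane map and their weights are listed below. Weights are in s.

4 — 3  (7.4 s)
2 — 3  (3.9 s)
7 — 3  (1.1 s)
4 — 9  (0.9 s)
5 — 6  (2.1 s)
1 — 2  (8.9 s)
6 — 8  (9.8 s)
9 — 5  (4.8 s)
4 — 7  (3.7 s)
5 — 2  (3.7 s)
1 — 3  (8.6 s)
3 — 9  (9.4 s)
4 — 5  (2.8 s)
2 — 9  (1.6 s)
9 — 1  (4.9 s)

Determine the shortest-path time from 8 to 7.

Shortest distances from 8:
8: 0
6: 9.8  (via 8)
5: 11.9  (via 6)
4: 14.7  (via 5)
2: 15.6  (via 5)
9: 15.6  (via 4)
7: 18.4  (via 4)
Shortest route: 8 → 6 → 5 → 4 → 7 = 18.4 s.

18.4 s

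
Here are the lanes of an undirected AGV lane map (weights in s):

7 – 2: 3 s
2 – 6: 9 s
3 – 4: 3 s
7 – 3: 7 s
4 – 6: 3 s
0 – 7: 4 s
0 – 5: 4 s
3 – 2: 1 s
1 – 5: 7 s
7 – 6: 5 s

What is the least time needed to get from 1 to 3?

19 s

Running Dijkstra from 1:
1: 0
5: 7  (via 1)
0: 11  (via 5)
7: 15  (via 0)
2: 18  (via 7)
3: 19  (via 2)
Shortest route: 1 → 5 → 0 → 7 → 2 → 3 = 19 s.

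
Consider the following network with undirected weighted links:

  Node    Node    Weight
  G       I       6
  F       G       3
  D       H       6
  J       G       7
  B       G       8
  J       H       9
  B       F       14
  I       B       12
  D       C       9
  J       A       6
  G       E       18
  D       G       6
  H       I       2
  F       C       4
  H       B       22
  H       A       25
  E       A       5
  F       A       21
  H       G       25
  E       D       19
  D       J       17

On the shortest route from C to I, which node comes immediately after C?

Candidate routes:
C → D → H → I: 9+6+2 = 17
C → F → G → I: 4+3+6 = 13
C → D → G → I: 9+6+6 = 21
Cheapest is C → F → G → I at 13.
So from C the first move is to F.

F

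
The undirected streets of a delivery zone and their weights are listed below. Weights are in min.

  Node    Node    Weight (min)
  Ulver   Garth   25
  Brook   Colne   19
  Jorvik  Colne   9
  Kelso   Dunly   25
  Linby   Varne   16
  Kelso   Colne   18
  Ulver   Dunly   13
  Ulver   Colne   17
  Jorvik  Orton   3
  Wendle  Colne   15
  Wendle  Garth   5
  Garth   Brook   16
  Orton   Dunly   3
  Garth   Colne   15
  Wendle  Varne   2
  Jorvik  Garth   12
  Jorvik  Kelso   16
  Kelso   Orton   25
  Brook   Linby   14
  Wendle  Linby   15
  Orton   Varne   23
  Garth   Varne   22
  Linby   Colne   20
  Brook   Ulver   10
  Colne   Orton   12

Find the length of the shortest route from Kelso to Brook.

37 min

Enumerating some paths:
Kelso–Jorvik–Colne–Brook: 16+9+19 = 44
Kelso–Jorvik–Garth–Brook: 16+12+16 = 44
Kelso–Colne–Brook: 18+19 = 37
Cheapest is Kelso–Colne–Brook at 37 min.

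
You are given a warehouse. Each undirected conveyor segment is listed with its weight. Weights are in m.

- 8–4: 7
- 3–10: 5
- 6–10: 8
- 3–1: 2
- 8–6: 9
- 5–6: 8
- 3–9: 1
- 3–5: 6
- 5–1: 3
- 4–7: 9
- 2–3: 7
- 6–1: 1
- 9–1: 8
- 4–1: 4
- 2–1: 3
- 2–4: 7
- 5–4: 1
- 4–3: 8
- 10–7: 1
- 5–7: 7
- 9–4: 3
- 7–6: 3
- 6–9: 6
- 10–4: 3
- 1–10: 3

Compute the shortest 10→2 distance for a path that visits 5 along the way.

Shortest 10→5: 10 → 4 → 5 = 4
Shortest 5→2: 5 → 1 → 2 = 6
Total via 5: 4 + 6 = 10 m.

10 m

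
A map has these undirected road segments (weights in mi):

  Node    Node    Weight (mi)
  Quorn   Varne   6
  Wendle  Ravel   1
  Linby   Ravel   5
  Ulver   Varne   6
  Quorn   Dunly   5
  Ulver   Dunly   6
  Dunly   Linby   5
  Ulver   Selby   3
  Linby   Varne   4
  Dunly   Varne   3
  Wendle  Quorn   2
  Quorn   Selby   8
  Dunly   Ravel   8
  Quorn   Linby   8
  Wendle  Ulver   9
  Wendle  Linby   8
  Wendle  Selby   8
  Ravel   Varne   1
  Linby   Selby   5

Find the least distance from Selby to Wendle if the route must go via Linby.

11 mi

Best Selby to Linby: Selby–Linby costing 5
Best Linby to Wendle: Linby–Ravel–Wendle costing 6
Total via Linby: 5 + 6 = 11 mi.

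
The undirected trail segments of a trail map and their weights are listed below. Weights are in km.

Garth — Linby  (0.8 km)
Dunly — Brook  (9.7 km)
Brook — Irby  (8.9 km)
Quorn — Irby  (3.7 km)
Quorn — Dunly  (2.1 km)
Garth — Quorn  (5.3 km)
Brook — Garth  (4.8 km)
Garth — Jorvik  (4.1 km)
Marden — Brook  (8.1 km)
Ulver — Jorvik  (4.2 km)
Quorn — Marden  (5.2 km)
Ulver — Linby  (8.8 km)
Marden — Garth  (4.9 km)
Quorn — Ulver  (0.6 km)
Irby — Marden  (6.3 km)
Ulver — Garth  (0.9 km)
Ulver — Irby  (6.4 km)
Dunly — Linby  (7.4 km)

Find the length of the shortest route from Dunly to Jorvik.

6.9 km

Candidate routes:
Dunly → Quorn → Ulver → Jorvik: 2.1+0.6+4.2 = 6.9
Dunly → Quorn → Ulver → Garth → Jorvik: 2.1+0.6+0.9+4.1 = 7.7
Dunly → Quorn → Garth → Jorvik: 2.1+5.3+4.1 = 11.5
Dunly → Linby → Garth → Jorvik: 7.4+0.8+4.1 = 12.3
The minimum is 6.9 km via Dunly → Quorn → Ulver → Jorvik.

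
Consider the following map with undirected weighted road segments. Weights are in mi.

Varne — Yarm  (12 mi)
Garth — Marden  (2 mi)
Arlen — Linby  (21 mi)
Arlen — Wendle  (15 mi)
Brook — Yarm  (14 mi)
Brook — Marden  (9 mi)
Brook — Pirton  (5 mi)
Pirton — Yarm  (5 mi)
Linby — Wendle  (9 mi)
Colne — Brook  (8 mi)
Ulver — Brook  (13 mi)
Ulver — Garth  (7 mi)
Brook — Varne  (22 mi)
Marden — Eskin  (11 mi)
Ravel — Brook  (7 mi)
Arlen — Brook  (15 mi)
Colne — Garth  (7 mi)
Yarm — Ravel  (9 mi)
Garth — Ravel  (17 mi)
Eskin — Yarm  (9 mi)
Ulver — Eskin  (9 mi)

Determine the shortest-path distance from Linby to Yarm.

Candidate routes:
Linby–Arlen–Brook–Ravel–Yarm: 21+15+7+9 = 52
Linby–Wendle–Arlen–Brook–Pirton–Yarm: 9+15+15+5+5 = 49
Linby–Arlen–Brook–Pirton–Yarm: 21+15+5+5 = 46
Linby–Arlen–Brook–Yarm: 21+15+14 = 50
The minimum is 46 mi via Linby–Arlen–Brook–Pirton–Yarm.

46 mi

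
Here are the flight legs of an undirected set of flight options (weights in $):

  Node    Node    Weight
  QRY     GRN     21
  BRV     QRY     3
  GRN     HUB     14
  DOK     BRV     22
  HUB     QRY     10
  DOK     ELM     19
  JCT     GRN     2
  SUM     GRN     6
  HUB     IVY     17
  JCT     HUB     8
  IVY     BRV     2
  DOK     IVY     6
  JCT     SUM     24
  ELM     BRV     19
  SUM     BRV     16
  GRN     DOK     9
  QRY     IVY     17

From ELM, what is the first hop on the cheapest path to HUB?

BRV

Compare a few routes:
ELM–DOK–GRN–JCT–HUB: 19+9+2+8 = 38
ELM–BRV–QRY–HUB: 19+3+10 = 32
ELM–BRV–IVY–HUB: 19+2+17 = 38
Cheapest is ELM–BRV–QRY–HUB at $32.
So from ELM the first move is to BRV.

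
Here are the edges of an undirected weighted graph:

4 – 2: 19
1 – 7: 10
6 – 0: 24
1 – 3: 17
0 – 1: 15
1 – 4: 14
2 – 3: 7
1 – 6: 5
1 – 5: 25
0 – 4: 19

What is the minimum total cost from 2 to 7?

Candidate routes:
2–4–1–7: 19+14+10 = 43
2–3–1–7: 7+17+10 = 34
Cheapest is 2–3–1–7 at 34.

34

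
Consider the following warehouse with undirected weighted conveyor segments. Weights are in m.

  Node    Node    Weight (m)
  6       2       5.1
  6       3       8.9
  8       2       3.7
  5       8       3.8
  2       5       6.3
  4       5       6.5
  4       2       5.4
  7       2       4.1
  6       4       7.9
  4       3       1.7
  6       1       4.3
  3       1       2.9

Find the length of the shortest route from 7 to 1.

13.5 m

Running Dijkstra from 7:
7: 0
2: 4.1  (via 7)
8: 7.8  (via 2)
6: 9.2  (via 2)
4: 9.5  (via 2)
5: 10.4  (via 2)
3: 11.2  (via 4)
1: 13.5  (via 6)
Shortest route: 7 → 2 → 6 → 1 = 13.5 m.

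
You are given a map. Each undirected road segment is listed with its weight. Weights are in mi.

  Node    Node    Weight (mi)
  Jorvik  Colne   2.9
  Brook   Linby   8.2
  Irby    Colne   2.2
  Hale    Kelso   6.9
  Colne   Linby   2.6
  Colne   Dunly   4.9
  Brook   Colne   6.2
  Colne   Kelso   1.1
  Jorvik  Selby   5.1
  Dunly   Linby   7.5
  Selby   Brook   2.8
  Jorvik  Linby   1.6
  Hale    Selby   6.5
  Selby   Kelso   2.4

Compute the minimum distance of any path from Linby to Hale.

Compare a few routes:
Linby → Jorvik → Colne → Kelso → Hale: 1.6+2.9+1.1+6.9 = 12.5
Linby → Colne → Kelso → Hale: 2.6+1.1+6.9 = 10.6
Linby → Colne → Kelso → Selby → Hale: 2.6+1.1+2.4+6.5 = 12.6
Cheapest is Linby → Colne → Kelso → Hale at 10.6 mi.

10.6 mi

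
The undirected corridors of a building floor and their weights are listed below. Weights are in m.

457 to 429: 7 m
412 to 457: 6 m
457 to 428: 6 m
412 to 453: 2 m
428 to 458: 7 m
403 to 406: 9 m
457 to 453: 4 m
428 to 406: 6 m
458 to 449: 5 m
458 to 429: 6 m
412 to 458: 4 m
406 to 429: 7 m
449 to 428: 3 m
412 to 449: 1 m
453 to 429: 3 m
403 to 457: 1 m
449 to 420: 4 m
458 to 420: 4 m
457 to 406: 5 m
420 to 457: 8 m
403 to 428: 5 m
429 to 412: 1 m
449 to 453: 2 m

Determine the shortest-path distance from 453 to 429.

3 m

Compare a few routes:
453 → 449 → 412 → 429: 2+1+1 = 4
453 → 429: 3 = 3
Cheapest is 453 → 429 at 3 m.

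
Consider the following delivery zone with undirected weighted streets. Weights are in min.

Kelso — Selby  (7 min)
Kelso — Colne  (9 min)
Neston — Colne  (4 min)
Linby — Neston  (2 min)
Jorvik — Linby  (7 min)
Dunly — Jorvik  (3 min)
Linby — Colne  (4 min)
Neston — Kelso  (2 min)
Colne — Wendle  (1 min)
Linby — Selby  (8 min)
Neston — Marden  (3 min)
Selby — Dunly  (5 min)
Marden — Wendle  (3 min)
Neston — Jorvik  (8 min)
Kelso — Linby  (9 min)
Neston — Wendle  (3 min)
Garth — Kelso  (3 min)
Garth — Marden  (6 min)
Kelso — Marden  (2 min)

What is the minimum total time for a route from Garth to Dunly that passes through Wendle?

Best Garth to Wendle: Garth–Kelso–Marden–Wendle costing 8
Shortest Wendle→Dunly: Wendle–Neston–Jorvik–Dunly = 14
Total via Wendle: 8 + 14 = 22 min.

22 min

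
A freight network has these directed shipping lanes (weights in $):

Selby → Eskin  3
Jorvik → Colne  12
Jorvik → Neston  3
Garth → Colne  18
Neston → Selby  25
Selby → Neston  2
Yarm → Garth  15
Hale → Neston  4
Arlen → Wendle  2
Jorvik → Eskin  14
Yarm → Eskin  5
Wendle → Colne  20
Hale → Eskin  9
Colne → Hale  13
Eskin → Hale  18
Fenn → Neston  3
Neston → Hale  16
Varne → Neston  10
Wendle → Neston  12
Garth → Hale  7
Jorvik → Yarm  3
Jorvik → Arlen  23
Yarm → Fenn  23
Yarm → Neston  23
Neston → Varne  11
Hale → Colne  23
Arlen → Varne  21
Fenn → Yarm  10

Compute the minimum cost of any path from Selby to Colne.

Running Dijkstra from Selby:
Selby: 0
Neston: 2  (via Selby)
Eskin: 3  (via Selby)
Varne: 13  (via Neston)
Hale: 18  (via Neston)
Colne: 41  (via Hale)
Shortest route: Selby → Neston → Hale → Colne = $41.

$41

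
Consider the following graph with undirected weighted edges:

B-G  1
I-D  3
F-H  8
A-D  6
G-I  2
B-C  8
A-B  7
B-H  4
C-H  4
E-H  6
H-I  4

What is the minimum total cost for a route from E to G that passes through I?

Shortest E→I: E–H–I = 10
Shortest I→G: I–G = 2
Total via I: 10 + 2 = 12.

12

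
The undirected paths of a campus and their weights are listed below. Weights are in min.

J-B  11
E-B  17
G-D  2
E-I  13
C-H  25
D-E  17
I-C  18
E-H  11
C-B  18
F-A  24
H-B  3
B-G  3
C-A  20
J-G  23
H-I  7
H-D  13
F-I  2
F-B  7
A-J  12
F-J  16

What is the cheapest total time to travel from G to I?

12 min

Running Dijkstra from G:
G: 0
D: 2  (via G)
B: 3  (via G)
H: 6  (via B)
F: 10  (via B)
I: 12  (via F)
Shortest route: G → B → F → I = 12 min.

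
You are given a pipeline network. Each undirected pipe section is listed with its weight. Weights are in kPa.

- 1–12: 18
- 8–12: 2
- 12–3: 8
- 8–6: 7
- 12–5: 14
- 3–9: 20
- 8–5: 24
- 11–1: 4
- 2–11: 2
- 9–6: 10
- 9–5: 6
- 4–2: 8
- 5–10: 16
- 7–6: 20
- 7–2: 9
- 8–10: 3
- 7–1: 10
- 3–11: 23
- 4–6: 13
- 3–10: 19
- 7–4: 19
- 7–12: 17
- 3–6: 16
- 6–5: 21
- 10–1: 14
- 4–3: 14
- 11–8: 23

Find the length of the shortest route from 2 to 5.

36 kPa

Running Dijkstra from 2:
2: 0
11: 2  (via 2)
1: 6  (via 11)
4: 8  (via 2)
7: 9  (via 2)
10: 20  (via 1)
6: 21  (via 4)
3: 22  (via 4)
8: 23  (via 10)
12: 24  (via 1)
9: 31  (via 6)
5: 36  (via 10)
Shortest route: 2 → 11 → 1 → 10 → 5 = 36 kPa.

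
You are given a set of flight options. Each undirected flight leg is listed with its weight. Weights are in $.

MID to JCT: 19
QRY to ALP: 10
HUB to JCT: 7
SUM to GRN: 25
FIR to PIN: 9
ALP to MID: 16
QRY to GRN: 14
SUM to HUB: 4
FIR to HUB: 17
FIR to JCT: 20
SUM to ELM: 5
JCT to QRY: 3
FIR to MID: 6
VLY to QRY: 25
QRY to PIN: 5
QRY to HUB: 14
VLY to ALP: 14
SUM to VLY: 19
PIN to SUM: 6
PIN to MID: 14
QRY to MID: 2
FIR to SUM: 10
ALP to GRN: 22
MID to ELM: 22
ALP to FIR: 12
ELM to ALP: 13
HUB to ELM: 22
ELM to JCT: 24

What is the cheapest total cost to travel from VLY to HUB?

$23

Settle nodes by increasing distance from VLY:
VLY: 0
ALP: 14  (via VLY)
SUM: 19  (via VLY)
HUB: 23  (via SUM)
Shortest route: VLY–SUM–HUB = $23.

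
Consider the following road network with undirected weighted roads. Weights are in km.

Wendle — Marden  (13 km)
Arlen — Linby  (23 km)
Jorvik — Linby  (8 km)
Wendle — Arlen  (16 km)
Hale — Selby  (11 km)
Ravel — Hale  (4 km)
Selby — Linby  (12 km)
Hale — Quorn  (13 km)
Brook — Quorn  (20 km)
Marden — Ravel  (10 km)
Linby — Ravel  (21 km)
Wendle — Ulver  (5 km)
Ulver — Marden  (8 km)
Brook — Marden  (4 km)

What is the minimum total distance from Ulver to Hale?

22 km

Shortest distances from Ulver:
Ulver: 0
Wendle: 5  (via Ulver)
Marden: 8  (via Ulver)
Brook: 12  (via Marden)
Ravel: 18  (via Marden)
Arlen: 21  (via Wendle)
Hale: 22  (via Ravel)
Shortest route: Ulver → Marden → Ravel → Hale = 22 km.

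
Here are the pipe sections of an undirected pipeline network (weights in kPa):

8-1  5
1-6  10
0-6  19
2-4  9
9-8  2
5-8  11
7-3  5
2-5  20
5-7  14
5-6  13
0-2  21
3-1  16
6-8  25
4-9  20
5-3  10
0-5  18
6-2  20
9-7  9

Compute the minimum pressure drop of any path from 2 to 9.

29 kPa

Settle nodes by increasing distance from 2:
2: 0
4: 9  (via 2)
5: 20  (via 2)
6: 20  (via 2)
0: 21  (via 2)
9: 29  (via 4)
Shortest route: 2 → 4 → 9 = 29 kPa.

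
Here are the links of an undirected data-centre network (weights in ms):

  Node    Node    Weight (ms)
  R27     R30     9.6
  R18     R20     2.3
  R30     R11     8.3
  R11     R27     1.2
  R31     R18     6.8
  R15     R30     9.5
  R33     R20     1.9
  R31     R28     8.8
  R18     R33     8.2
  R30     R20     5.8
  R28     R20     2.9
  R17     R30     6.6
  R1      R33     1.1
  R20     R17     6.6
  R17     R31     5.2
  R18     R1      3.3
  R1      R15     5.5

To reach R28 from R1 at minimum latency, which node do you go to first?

R33

Enumerating some paths:
R1–R33–R18–R20–R28: 1.1+8.2+2.3+2.9 = 14.5
R1–R18–R20–R28: 3.3+2.3+2.9 = 8.5
R1–R33–R20–R28: 1.1+1.9+2.9 = 5.9
Cheapest is R1–R33–R20–R28 at 5.9 ms.
So from R1 the first move is to R33.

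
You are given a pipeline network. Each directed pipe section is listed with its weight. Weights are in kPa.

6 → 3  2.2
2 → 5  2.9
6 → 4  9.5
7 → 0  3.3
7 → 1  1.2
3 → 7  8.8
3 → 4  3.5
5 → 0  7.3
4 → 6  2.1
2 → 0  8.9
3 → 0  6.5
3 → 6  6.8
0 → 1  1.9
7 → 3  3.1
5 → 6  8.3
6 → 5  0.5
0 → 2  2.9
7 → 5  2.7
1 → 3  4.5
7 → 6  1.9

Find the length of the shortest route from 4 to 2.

Compare a few routes:
4 - 6 - 3 - 0 - 2: 2.1+2.2+6.5+2.9 = 13.7
4 - 6 - 5 - 0 - 2: 2.1+0.5+7.3+2.9 = 12.8
The minimum is 12.8 kPa via 4 - 6 - 5 - 0 - 2.

12.8 kPa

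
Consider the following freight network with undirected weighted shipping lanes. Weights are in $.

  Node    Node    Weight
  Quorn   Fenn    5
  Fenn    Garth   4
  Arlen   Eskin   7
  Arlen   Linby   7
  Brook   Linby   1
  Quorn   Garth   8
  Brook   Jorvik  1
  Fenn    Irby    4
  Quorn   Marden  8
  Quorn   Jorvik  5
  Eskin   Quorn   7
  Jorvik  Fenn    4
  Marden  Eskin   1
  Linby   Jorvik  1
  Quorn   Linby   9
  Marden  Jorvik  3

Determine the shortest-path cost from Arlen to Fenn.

$12

Compare a few routes:
Arlen → Linby → Brook → Jorvik → Fenn: 7+1+1+4 = 13
Arlen → Linby → Jorvik → Fenn: 7+1+4 = 12
The minimum is $12 via Arlen → Linby → Jorvik → Fenn.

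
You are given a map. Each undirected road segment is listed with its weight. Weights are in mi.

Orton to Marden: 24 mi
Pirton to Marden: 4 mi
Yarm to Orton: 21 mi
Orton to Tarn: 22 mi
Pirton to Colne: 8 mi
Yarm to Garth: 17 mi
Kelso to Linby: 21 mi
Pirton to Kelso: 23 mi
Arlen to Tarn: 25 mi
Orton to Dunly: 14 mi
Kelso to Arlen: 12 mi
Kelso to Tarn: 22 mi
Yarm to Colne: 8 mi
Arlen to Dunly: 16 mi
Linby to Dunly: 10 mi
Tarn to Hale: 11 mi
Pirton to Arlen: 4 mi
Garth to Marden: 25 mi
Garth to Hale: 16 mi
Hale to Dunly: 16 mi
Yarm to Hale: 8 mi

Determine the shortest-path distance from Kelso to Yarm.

32 mi

Running Dijkstra from Kelso:
Kelso: 0
Arlen: 12  (via Kelso)
Pirton: 16  (via Arlen)
Marden: 20  (via Pirton)
Linby: 21  (via Kelso)
Tarn: 22  (via Kelso)
Colne: 24  (via Pirton)
Dunly: 28  (via Arlen)
Yarm: 32  (via Colne)
Shortest route: Kelso–Arlen–Pirton–Colne–Yarm = 32 mi.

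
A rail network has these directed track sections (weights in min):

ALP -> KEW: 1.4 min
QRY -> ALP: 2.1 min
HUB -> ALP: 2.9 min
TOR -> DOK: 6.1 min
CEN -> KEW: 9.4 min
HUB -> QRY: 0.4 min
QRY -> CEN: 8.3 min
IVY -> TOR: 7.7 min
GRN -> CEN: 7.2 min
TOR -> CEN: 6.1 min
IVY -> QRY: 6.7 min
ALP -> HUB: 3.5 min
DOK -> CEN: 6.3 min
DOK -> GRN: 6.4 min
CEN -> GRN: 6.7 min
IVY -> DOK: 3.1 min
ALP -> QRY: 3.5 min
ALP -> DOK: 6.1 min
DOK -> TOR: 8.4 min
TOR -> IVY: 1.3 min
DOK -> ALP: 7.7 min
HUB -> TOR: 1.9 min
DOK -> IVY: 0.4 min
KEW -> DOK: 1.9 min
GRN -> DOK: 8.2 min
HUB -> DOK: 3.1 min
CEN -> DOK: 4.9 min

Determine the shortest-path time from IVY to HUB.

Settle nodes by increasing distance from IVY:
IVY: 0
DOK: 3.1  (via IVY)
QRY: 6.7  (via IVY)
TOR: 7.7  (via IVY)
ALP: 8.8  (via QRY)
CEN: 9.4  (via DOK)
GRN: 9.5  (via DOK)
KEW: 10.2  (via ALP)
HUB: 12.3  (via ALP)
Shortest route: IVY–QRY–ALP–HUB = 12.3 min.

12.3 min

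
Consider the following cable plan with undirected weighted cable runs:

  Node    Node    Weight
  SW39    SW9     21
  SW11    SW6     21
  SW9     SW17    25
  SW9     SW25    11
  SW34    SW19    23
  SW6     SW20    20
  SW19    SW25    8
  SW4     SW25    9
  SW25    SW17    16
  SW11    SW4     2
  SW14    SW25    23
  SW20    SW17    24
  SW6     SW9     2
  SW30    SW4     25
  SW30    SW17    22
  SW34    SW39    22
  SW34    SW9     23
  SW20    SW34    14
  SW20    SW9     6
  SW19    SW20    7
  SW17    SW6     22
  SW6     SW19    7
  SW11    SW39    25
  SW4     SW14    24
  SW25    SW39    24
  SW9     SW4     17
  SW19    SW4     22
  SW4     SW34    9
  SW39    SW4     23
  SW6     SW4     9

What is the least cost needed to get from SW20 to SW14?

38

Enumerating some paths:
SW20 → SW9 → SW25 → SW14: 6+11+23 = 40
SW20 → SW19 → SW25 → SW14: 7+8+23 = 38
The minimum is 38 via SW20 → SW19 → SW25 → SW14.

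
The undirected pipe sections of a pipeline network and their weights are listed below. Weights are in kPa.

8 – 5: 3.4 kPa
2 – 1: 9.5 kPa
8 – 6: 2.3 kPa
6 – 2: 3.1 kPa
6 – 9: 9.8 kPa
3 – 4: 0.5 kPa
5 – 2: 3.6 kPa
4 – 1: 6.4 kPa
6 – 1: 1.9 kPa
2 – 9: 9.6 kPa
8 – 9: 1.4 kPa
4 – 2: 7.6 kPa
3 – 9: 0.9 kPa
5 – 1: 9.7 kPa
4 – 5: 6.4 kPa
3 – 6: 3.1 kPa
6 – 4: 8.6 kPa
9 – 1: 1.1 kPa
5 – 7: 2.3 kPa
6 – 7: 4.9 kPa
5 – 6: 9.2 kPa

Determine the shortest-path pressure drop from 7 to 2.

Settle nodes by increasing distance from 7:
7: 0
5: 2.3  (via 7)
6: 4.9  (via 7)
8: 5.7  (via 5)
2: 5.9  (via 5)
Shortest route: 7–5–2 = 5.9 kPa.

5.9 kPa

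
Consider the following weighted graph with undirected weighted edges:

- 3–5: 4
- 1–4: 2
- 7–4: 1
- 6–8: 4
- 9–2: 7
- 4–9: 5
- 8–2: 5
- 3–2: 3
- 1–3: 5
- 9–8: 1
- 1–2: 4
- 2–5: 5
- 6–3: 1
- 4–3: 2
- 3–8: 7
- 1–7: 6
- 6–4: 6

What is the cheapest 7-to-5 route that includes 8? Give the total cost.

16

Best 7 to 8: 7 → 4 → 9 → 8 costing 7
Shortest 8→5: 8 → 6 → 3 → 5 = 9
Total via 8: 7 + 9 = 16.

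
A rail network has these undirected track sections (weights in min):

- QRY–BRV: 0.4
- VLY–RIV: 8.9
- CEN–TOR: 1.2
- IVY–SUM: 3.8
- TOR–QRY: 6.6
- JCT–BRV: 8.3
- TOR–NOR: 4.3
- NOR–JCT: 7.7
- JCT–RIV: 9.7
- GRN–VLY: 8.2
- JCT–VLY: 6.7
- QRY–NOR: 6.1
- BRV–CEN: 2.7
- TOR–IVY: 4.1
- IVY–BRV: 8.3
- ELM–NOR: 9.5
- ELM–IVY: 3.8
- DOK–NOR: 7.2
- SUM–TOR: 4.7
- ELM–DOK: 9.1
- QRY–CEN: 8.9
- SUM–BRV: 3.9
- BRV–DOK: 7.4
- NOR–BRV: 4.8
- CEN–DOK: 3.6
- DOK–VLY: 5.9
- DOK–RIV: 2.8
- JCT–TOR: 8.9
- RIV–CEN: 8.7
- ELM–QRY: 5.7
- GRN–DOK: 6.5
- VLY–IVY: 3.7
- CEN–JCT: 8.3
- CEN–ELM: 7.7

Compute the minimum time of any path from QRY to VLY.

11.8 min

Compare a few routes:
QRY - BRV - SUM - IVY - VLY: 0.4+3.9+3.8+3.7 = 11.8
QRY - BRV - CEN - TOR - IVY - VLY: 0.4+2.7+1.2+4.1+3.7 = 12.1
Cheapest is QRY - BRV - SUM - IVY - VLY at 11.8 min.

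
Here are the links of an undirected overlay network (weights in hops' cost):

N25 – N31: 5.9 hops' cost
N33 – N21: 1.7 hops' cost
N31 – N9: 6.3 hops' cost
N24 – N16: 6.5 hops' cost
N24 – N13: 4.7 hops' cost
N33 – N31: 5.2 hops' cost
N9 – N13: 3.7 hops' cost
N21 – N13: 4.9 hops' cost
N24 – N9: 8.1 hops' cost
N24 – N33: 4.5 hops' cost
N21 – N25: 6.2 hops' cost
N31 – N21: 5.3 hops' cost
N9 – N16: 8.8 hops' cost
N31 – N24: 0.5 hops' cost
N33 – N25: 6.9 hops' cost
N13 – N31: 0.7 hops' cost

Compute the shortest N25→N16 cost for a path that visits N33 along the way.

Shortest N25→N33: N25–N33 = 6.9
Shortest N33→N16: N33–N24–N16 = 11
Total via N33: 6.9 + 11 = 17.9 hops' cost.

17.9 hops' cost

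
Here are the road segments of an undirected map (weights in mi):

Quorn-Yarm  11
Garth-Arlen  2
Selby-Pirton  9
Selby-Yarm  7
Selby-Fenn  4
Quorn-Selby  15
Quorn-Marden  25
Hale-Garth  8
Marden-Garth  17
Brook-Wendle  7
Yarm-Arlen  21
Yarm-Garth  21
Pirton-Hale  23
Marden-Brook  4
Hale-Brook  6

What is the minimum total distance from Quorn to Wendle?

Running Dijkstra from Quorn:
Quorn: 0
Yarm: 11  (via Quorn)
Selby: 15  (via Quorn)
Fenn: 19  (via Selby)
Pirton: 24  (via Selby)
Marden: 25  (via Quorn)
Brook: 29  (via Marden)
Garth: 32  (via Yarm)
Arlen: 32  (via Yarm)
Hale: 35  (via Brook)
Wendle: 36  (via Brook)
Shortest route: Quorn–Marden–Brook–Wendle = 36 mi.

36 mi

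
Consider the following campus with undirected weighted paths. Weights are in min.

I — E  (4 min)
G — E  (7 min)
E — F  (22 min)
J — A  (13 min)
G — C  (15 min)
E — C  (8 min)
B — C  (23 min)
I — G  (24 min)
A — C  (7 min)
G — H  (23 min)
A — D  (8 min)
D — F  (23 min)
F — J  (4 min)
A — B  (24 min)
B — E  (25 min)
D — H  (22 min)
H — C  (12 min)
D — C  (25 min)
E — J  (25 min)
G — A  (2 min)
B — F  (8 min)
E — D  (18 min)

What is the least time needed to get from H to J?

Running Dijkstra from H:
H: 0
C: 12  (via H)
A: 19  (via C)
E: 20  (via C)
G: 21  (via A)
D: 22  (via H)
I: 24  (via E)
J: 32  (via A)
Shortest route: H → C → A → J = 32 min.

32 min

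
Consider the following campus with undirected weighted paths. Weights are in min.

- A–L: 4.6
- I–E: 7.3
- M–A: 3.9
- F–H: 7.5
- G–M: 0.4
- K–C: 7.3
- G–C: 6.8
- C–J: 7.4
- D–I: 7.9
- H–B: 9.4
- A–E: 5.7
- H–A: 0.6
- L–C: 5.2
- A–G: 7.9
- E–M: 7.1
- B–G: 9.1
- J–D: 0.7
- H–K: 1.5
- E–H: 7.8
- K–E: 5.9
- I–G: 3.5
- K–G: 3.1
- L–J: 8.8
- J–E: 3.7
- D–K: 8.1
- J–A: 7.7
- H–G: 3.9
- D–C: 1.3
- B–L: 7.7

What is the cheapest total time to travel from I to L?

Candidate routes:
I–G–M–A–L: 3.5+0.4+3.9+4.6 = 12.4
I–G–H–A–L: 3.5+3.9+0.6+4.6 = 12.6
The minimum is 12.4 min via I–G–M–A–L.

12.4 min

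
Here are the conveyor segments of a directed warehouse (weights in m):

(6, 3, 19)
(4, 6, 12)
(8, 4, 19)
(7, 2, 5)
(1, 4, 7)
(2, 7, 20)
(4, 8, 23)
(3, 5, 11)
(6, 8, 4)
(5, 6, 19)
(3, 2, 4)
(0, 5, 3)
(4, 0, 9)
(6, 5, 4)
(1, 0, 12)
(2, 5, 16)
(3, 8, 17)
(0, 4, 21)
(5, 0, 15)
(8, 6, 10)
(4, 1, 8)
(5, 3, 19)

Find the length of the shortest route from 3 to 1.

Compare a few routes:
3 → 8 → 4 → 1: 17+19+8 = 44
3 → 5 → 0 → 4 → 1: 11+15+21+8 = 55
Cheapest is 3 → 8 → 4 → 1 at 44 m.

44 m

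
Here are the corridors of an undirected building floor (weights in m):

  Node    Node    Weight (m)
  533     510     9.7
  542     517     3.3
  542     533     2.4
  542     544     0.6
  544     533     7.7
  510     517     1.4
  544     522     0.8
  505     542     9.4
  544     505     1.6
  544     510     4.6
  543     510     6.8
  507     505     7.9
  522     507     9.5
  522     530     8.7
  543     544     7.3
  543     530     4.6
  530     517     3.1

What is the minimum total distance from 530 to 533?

Enumerating some paths:
530 - 517 - 510 - 544 - 542 - 533: 3.1+1.4+4.6+0.6+2.4 = 12.1
530 - 517 - 542 - 533: 3.1+3.3+2.4 = 8.8
530 - 522 - 544 - 542 - 533: 8.7+0.8+0.6+2.4 = 12.5
Cheapest is 530 - 517 - 542 - 533 at 8.8 m.

8.8 m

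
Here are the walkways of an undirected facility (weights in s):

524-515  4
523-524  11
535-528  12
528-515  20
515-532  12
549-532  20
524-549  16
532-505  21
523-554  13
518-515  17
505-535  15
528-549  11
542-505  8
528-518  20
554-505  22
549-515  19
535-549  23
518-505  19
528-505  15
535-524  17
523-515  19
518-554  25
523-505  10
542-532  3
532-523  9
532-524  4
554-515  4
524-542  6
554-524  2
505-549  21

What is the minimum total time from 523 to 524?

11 s

Compare a few routes:
523–532–524: 9+4 = 13
523–532–542–524: 9+3+6 = 18
523–524: 11 = 11
523–554–524: 13+2 = 15
The minimum is 11 s via 523–524.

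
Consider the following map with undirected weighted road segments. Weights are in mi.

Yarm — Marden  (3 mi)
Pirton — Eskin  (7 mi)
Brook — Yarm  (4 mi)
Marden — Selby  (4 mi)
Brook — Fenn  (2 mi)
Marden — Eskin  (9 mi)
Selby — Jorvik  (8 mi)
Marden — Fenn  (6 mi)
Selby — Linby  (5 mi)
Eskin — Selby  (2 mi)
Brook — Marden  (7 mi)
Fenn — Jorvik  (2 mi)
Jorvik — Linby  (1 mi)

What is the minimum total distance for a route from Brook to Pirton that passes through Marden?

Shortest Brook→Marden: Brook → Marden = 7
Shortest Marden→Pirton: Marden → Selby → Eskin → Pirton = 13
Total via Marden: 7 + 13 = 20 mi.

20 mi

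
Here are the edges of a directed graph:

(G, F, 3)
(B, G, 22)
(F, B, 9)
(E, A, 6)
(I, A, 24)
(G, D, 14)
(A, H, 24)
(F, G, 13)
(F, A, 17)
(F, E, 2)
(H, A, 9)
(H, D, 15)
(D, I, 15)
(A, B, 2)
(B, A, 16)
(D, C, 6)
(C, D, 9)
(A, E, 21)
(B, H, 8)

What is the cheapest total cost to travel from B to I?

38

Settle nodes by increasing distance from B:
B: 0
H: 8  (via B)
A: 16  (via B)
G: 22  (via B)
D: 23  (via H)
F: 25  (via G)
E: 27  (via F)
C: 29  (via D)
I: 38  (via D)
Shortest route: B → H → D → I = 38.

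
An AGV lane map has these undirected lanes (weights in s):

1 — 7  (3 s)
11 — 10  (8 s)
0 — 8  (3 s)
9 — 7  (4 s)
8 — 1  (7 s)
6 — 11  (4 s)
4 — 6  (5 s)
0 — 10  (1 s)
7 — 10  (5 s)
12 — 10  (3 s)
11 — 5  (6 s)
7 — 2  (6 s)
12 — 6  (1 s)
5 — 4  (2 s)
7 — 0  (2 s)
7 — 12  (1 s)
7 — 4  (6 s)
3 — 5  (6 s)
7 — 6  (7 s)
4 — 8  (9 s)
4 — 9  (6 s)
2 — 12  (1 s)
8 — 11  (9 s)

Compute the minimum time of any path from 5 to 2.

Enumerating some paths:
5 → 4 → 9 → 7 → 12 → 2: 2+6+4+1+1 = 14
5 → 4 → 6 → 12 → 2: 2+5+1+1 = 9
5 → 11 → 6 → 12 → 2: 6+4+1+1 = 12
5 → 4 → 7 → 12 → 2: 2+6+1+1 = 10
Cheapest is 5 → 4 → 6 → 12 → 2 at 9 s.

9 s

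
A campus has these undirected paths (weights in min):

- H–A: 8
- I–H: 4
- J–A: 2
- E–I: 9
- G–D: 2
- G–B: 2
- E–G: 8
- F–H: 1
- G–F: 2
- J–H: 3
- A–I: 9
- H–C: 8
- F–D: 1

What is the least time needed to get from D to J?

5 min

Settle nodes by increasing distance from D:
D: 0
F: 1  (via D)
G: 2  (via D)
H: 2  (via F)
B: 4  (via G)
J: 5  (via H)
Shortest route: D–F–H–J = 5 min.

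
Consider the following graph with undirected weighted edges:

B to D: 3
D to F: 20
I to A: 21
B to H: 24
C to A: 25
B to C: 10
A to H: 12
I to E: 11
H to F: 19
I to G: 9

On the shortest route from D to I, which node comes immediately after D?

B

Compare a few routes:
D → F → H → A → I: 20+19+12+21 = 72
D → B → C → A → I: 3+10+25+21 = 59
D → B → H → A → I: 3+24+12+21 = 60
D → F → H → B → C → A → I: 20+19+24+10+25+21 = 119
The minimum is 59 via D → B → C → A → I.
So from D the first move is to B.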